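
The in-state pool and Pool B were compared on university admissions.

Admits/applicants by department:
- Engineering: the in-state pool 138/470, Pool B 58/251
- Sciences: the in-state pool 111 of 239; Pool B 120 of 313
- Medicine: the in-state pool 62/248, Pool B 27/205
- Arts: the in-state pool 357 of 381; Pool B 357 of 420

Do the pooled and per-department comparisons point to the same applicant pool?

Yes

Engineering: the in-state pool 138/470 = 29.4%, Pool B 58/251 = 23.1% → the in-state pool
Sciences: the in-state pool 111/239 = 46.4%, Pool B 120/313 = 38.3% → the in-state pool
Medicine: the in-state pool 62/248 = 25.0%, Pool B 27/205 = 13.2% → the in-state pool
Arts: the in-state pool 357/381 = 93.7%, Pool B 357/420 = 85.0% → the in-state pool
Overall: the in-state pool 668/1338 = 49.9%, Pool B 562/1189 = 47.3% → the in-state pool
The in-state pool wins overall and in every department group — no reversal.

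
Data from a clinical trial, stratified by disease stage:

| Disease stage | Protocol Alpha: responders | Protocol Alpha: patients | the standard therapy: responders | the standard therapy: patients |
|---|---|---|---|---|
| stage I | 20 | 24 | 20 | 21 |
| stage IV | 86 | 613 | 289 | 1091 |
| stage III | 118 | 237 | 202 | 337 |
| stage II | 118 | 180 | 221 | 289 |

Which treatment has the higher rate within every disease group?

Stage I: Protocol Alpha 20/24 = 83.3%, the standard therapy 20/21 = 95.2% → the standard therapy
Stage IV: Protocol Alpha 86/613 = 14.0%, the standard therapy 289/1091 = 26.5% → the standard therapy
Stage III: Protocol Alpha 118/237 = 49.8%, the standard therapy 202/337 = 59.9% → the standard therapy
Stage II: Protocol Alpha 118/180 = 65.6%, the standard therapy 221/289 = 76.5% → the standard therapy
The standard therapy has the higher rate in all 4 groups.

the standard therapy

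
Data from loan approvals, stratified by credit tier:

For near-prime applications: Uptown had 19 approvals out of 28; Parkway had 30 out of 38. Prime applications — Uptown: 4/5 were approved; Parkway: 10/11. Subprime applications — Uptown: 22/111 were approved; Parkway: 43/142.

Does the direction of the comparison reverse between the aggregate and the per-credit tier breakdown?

No

Near-prime: Uptown 19/28 = 67.9%, Parkway 30/38 = 78.9% → Parkway
Prime: Uptown 4/5 = 80.0%, Parkway 10/11 = 90.9% → Parkway
Subprime: Uptown 22/111 = 19.8%, Parkway 43/142 = 30.3% → Parkway
Overall: Uptown 45/144 = 31.2%, Parkway 83/191 = 43.5% → Parkway
Parkway wins overall and in every credit group — no reversal.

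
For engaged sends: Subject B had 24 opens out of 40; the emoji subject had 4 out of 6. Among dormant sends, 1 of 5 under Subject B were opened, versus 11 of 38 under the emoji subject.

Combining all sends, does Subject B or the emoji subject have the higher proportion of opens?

Engaged: Subject B 24/40 = 60.0%, the emoji subject 4/6 = 66.7% → the emoji subject
Dormant: Subject B 1/5 = 20.0%, the emoji subject 11/38 = 28.9% → the emoji subject
Overall: Subject B 25/45 = 55.6%, the emoji subject 15/44 = 34.1% → Subject B
(The emoji subject wins every recipient group but Subject B wins overall — the emoji subject's sends skew toward the low-rate dormant group.)

Subject B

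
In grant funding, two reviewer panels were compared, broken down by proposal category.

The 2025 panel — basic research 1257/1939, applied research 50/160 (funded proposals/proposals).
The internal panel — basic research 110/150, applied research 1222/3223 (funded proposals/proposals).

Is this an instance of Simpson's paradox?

Yes

Basic research: the 2025 panel 1257/1939 = 64.8%, the internal panel 110/150 = 73.3% → the internal panel
Applied research: the 2025 panel 50/160 = 31.2%, the internal panel 1222/3223 = 37.9% → the internal panel
Overall: the 2025 panel 1307/2099 = 62.3%, the internal panel 1332/3373 = 39.5% → the 2025 panel
The internal panel wins each proposal group but the 2025 panel wins overall — the comparison reverses. The internal panel's proposals skew toward applied research, which has a lower base rate.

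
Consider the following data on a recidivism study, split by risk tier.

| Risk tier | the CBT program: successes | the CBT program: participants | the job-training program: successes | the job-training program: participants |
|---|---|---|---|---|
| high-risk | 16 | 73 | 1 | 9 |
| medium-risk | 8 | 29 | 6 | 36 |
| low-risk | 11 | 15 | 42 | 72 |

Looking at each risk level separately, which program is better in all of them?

High-risk: the CBT program 16/73 = 21.9%, the job-training program 1/9 = 11.1% → the CBT program
Medium-risk: the CBT program 8/29 = 27.6%, the job-training program 6/36 = 16.7% → the CBT program
Low-risk: the CBT program 11/15 = 73.3%, the job-training program 42/72 = 58.3% → the CBT program
The CBT program has the higher rate in all 3 groups.

the CBT program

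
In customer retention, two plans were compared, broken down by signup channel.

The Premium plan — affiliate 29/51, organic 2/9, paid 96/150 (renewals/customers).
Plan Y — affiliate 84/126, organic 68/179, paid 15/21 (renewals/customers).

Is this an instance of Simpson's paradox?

Affiliate: the Premium plan 29/51 = 56.9%, Plan Y 84/126 = 66.7% → Plan Y
Organic: the Premium plan 2/9 = 22.2%, Plan Y 68/179 = 38.0% → Plan Y
Paid: the Premium plan 96/150 = 64.0%, Plan Y 15/21 = 71.4% → Plan Y
Overall: the Premium plan 127/210 = 60.5%, Plan Y 167/326 = 51.2% → the Premium plan
Plan Y wins each signup group but the Premium plan wins overall — the comparison reverses. Plan Y's customers skew toward organic, which has a lower base rate.

Yes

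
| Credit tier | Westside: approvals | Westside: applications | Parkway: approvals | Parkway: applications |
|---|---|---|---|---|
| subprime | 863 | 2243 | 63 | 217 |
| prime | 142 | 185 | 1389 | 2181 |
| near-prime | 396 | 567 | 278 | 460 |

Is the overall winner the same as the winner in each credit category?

No

Subprime: Westside 863/2243 = 38.5%, Parkway 63/217 = 29.0% → Westside
Prime: Westside 142/185 = 76.8%, Parkway 1389/2181 = 63.7% → Westside
Near-prime: Westside 396/567 = 69.8%, Parkway 278/460 = 60.4% → Westside
Overall: Westside 1401/2995 = 46.8%, Parkway 1730/2858 = 60.5% → Parkway
Westside wins each credit group but Parkway wins overall — the comparison reverses. Westside's applications skew toward subprime, which has a lower base rate.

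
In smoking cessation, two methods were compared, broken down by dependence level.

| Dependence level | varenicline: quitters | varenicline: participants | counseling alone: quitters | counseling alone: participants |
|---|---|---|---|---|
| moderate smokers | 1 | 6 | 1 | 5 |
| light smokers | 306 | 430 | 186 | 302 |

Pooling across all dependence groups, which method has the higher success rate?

varenicline

Moderate smokers: varenicline 1/6 = 16.7%, counseling alone 1/5 = 20.0% → counseling alone
Light smokers: varenicline 306/430 = 71.2%, counseling alone 186/302 = 61.6% → varenicline
Overall: varenicline 307/436 = 70.4%, counseling alone 187/307 = 60.9% → varenicline
(Neither sweeps every dependence group, but varenicline has the higher pooled rate.)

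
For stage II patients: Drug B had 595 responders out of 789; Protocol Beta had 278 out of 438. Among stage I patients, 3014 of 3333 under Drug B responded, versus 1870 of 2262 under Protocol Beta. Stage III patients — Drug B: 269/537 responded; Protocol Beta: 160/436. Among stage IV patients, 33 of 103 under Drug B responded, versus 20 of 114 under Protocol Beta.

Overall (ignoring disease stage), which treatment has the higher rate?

Drug B

Stage II: Drug B 595/789 = 75.4%, Protocol Beta 278/438 = 63.5% → Drug B
Stage I: Drug B 3014/3333 = 90.4%, Protocol Beta 1870/2262 = 82.7% → Drug B
Stage III: Drug B 269/537 = 50.1%, Protocol Beta 160/436 = 36.7% → Drug B
Stage IV: Drug B 33/103 = 32.0%, Protocol Beta 20/114 = 17.5% → Drug B
Overall: Drug B 3911/4762 = 82.1%, Protocol Beta 2328/3250 = 71.6% → Drug B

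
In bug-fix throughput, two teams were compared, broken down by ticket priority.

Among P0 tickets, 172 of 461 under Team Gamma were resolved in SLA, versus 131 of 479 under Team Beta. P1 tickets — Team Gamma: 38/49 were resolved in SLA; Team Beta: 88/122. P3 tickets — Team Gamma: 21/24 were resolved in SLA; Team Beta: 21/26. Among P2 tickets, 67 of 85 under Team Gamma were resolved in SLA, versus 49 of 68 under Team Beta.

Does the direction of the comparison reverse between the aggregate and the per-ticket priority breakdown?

No

P0: Team Gamma 172/461 = 37.3%, Team Beta 131/479 = 27.3% → Team Gamma
P1: Team Gamma 38/49 = 77.6%, Team Beta 88/122 = 72.1% → Team Gamma
P3: Team Gamma 21/24 = 87.5%, Team Beta 21/26 = 80.8% → Team Gamma
P2: Team Gamma 67/85 = 78.8%, Team Beta 49/68 = 72.1% → Team Gamma
Overall: Team Gamma 298/619 = 48.1%, Team Beta 289/695 = 41.6% → Team Gamma
Team Gamma wins overall and in every ticket group — no reversal.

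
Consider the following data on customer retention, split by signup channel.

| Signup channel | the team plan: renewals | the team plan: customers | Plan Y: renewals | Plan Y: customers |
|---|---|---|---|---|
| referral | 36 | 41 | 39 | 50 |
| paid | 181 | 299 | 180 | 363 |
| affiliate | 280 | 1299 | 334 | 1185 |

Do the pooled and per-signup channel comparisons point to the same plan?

No

Referral: the team plan 36/41 = 87.8%, Plan Y 39/50 = 78.0% → the team plan
Paid: the team plan 181/299 = 60.5%, Plan Y 180/363 = 49.6% → the team plan
Affiliate: the team plan 280/1299 = 21.6%, Plan Y 334/1185 = 28.2% → Plan Y
Overall: the team plan 497/1639 = 30.3%, Plan Y 553/1598 = 34.6% → Plan Y
Neither sweeps: the team plan wins 2 of 3 groups, Plan Y wins 1. Plan Y wins overall but not every group — no Simpson reversal.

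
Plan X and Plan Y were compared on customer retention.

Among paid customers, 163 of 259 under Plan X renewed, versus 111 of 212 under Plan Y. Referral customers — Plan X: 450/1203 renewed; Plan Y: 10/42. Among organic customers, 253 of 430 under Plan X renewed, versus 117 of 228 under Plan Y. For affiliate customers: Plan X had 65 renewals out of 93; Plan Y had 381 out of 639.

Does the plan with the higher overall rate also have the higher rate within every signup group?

No

Paid: Plan X 163/259 = 62.9%, Plan Y 111/212 = 52.4% → Plan X
Referral: Plan X 450/1203 = 37.4%, Plan Y 10/42 = 23.8% → Plan X
Organic: Plan X 253/430 = 58.8%, Plan Y 117/228 = 51.3% → Plan X
Affiliate: Plan X 65/93 = 69.9%, Plan Y 381/639 = 59.6% → Plan X
Overall: Plan X 931/1985 = 46.9%, Plan Y 619/1121 = 55.2% → Plan Y
Plan X wins each signup group but Plan Y wins overall — the comparison reverses. Plan X's customers skew toward referral, which has a lower base rate.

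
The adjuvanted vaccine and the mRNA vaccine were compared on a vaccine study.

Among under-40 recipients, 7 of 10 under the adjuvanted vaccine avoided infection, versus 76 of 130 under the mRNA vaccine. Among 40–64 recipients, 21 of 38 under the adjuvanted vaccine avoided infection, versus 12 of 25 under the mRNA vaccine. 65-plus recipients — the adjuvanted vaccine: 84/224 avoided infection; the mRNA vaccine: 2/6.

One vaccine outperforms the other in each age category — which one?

the adjuvanted vaccine

Under-40: the adjuvanted vaccine 7/10 = 70.0%, the mRNA vaccine 76/130 = 58.5% → the adjuvanted vaccine
40–64: the adjuvanted vaccine 21/38 = 55.3%, the mRNA vaccine 12/25 = 48.0% → the adjuvanted vaccine
65-plus: the adjuvanted vaccine 84/224 = 37.5%, the mRNA vaccine 2/6 = 33.3% → the adjuvanted vaccine
The adjuvanted vaccine has the higher rate in all 3 groups.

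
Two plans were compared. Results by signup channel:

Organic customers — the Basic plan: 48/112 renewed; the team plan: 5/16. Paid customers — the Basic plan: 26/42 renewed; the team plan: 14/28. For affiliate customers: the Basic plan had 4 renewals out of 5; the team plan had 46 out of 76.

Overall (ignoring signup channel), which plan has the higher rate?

Organic: the Basic plan 48/112 = 42.9%, the team plan 5/16 = 31.2% → the Basic plan
Paid: the Basic plan 26/42 = 61.9%, the team plan 14/28 = 50.0% → the Basic plan
Affiliate: the Basic plan 4/5 = 80.0%, the team plan 46/76 = 60.5% → the Basic plan
Overall: the Basic plan 78/159 = 49.1%, the team plan 65/120 = 54.2% → the team plan
(The Basic plan wins every signup group but the team plan wins overall — the Basic plan's customers skew toward the low-rate organic group.)

the team plan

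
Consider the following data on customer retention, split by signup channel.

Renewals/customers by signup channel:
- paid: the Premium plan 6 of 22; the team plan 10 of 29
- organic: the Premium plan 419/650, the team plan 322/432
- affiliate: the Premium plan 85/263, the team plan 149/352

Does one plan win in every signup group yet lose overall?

Paid: the Premium plan 6/22 = 27.3%, the team plan 10/29 = 34.5% → the team plan
Organic: the Premium plan 419/650 = 64.5%, the team plan 322/432 = 74.5% → the team plan
Affiliate: the Premium plan 85/263 = 32.3%, the team plan 149/352 = 42.3% → the team plan
Overall: the Premium plan 510/935 = 54.5%, the team plan 481/813 = 59.2% → the team plan
The team plan wins overall and in every signup group — no reversal.

No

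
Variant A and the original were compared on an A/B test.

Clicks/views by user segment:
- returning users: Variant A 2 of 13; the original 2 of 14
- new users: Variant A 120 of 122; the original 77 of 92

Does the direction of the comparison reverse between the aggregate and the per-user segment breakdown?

No

Returning users: Variant A 2/13 = 15.4%, the original 2/14 = 14.3% → Variant A
New users: Variant A 120/122 = 98.4%, the original 77/92 = 83.7% → Variant A
Overall: Variant A 122/135 = 90.4%, the original 79/106 = 74.5% → Variant A
Variant A wins overall and in every user group — no reversal.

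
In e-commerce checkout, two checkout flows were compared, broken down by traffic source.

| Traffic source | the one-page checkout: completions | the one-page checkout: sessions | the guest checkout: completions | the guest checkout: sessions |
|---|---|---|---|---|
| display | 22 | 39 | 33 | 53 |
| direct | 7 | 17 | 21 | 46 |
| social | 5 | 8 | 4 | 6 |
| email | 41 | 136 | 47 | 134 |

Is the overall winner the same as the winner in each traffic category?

Yes

Display: the one-page checkout 22/39 = 56.4%, the guest checkout 33/53 = 62.3% → the guest checkout
Direct: the one-page checkout 7/17 = 41.2%, the guest checkout 21/46 = 45.7% → the guest checkout
Social: the one-page checkout 5/8 = 62.5%, the guest checkout 4/6 = 66.7% → the guest checkout
Email: the one-page checkout 41/136 = 30.1%, the guest checkout 47/134 = 35.1% → the guest checkout
Overall: the one-page checkout 75/200 = 37.5%, the guest checkout 105/239 = 43.9% → the guest checkout
The guest checkout wins overall and in every traffic group — no reversal.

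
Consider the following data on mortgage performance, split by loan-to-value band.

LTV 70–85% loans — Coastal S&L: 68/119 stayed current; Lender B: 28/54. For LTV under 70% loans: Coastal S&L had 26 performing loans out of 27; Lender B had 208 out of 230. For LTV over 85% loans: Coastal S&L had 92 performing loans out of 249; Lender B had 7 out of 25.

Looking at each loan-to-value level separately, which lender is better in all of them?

Coastal S&L

LTV 70–85%: Coastal S&L 68/119 = 57.1%, Lender B 28/54 = 51.9% → Coastal S&L
LTV under 70%: Coastal S&L 26/27 = 96.3%, Lender B 208/230 = 90.4% → Coastal S&L
LTV over 85%: Coastal S&L 92/249 = 36.9%, Lender B 7/25 = 28.0% → Coastal S&L
Coastal S&L has the higher rate in all 3 groups.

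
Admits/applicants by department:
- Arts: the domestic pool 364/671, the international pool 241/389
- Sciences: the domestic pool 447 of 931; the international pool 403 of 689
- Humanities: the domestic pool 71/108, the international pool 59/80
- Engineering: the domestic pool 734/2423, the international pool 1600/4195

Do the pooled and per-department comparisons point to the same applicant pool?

Yes

Arts: the domestic pool 364/671 = 54.2%, the international pool 241/389 = 62.0% → the international pool
Sciences: the domestic pool 447/931 = 48.0%, the international pool 403/689 = 58.5% → the international pool
Humanities: the domestic pool 71/108 = 65.7%, the international pool 59/80 = 73.8% → the international pool
Engineering: the domestic pool 734/2423 = 30.3%, the international pool 1600/4195 = 38.1% → the international pool
Overall: the domestic pool 1616/4133 = 39.1%, the international pool 2303/5353 = 43.0% → the international pool
The international pool wins overall and in every department group — no reversal.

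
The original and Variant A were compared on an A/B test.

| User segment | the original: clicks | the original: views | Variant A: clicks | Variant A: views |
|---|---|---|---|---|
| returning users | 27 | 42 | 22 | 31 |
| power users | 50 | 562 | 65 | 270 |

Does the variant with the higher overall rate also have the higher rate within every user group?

Returning users: the original 27/42 = 64.3%, Variant A 22/31 = 71.0% → Variant A
Power users: the original 50/562 = 8.9%, Variant A 65/270 = 24.1% → Variant A
Overall: the original 77/604 = 12.7%, Variant A 87/301 = 28.9% → Variant A
Variant A wins overall and in every user group — no reversal.

Yes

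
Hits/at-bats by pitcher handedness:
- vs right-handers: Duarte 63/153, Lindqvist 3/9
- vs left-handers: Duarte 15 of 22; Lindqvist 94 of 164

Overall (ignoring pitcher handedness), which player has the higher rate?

Lindqvist

Vs right-handers: Duarte 63/153 = 41.2%, Lindqvist 3/9 = 33.3% → Duarte
Vs left-handers: Duarte 15/22 = 68.2%, Lindqvist 94/164 = 57.3% → Duarte
Overall: Duarte 78/175 = 44.6%, Lindqvist 97/173 = 56.1% → Lindqvist
(Duarte wins every pitcher group but Lindqvist wins overall — Duarte's at-bats skew toward the low-rate vs right-handers group.)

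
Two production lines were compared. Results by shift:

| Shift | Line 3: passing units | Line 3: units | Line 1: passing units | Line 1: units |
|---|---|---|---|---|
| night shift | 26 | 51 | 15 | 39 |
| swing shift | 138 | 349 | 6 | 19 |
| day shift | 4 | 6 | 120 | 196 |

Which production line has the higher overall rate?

Night shift: Line 3 26/51 = 51.0%, Line 1 15/39 = 38.5% → Line 3
Swing shift: Line 3 138/349 = 39.5%, Line 1 6/19 = 31.6% → Line 3
Day shift: Line 3 4/6 = 66.7%, Line 1 120/196 = 61.2% → Line 3
Overall: Line 3 168/406 = 41.4%, Line 1 141/254 = 55.5% → Line 1
(Line 3 wins every shift group but Line 1 wins overall — Line 3's units skew toward the low-rate swing shift group.)

Line 1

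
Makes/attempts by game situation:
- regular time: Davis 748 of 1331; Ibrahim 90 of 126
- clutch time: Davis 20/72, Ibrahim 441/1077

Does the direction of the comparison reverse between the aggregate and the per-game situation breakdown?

Regular time: Davis 748/1331 = 56.2%, Ibrahim 90/126 = 71.4% → Ibrahim
Clutch time: Davis 20/72 = 27.8%, Ibrahim 441/1077 = 40.9% → Ibrahim
Overall: Davis 768/1403 = 54.7%, Ibrahim 531/1203 = 44.1% → Davis
Ibrahim wins each game group but Davis wins overall — the comparison reverses. Ibrahim's attempts skew toward clutch time, which has a lower base rate.

Yes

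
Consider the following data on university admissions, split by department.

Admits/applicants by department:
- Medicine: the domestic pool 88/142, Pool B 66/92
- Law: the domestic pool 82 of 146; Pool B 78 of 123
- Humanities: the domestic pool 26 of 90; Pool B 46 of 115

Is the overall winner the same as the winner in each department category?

Medicine: the domestic pool 88/142 = 62.0%, Pool B 66/92 = 71.7% → Pool B
Law: the domestic pool 82/146 = 56.2%, Pool B 78/123 = 63.4% → Pool B
Humanities: the domestic pool 26/90 = 28.9%, Pool B 46/115 = 40.0% → Pool B
Overall: the domestic pool 196/378 = 51.9%, Pool B 190/330 = 57.6% → Pool B
Pool B wins overall and in every department group — no reversal.

Yes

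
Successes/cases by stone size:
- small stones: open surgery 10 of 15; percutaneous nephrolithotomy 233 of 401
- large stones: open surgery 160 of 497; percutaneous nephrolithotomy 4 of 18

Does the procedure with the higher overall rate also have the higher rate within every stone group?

No

Small stones: open surgery 10/15 = 66.7%, percutaneous nephrolithotomy 233/401 = 58.1% → open surgery
Large stones: open surgery 160/497 = 32.2%, percutaneous nephrolithotomy 4/18 = 22.2% → open surgery
Overall: open surgery 170/512 = 33.2%, percutaneous nephrolithotomy 237/419 = 56.6% → percutaneous nephrolithotomy
Open surgery wins each stone group but percutaneous nephrolithotomy wins overall — the comparison reverses. Open surgery's cases skew toward large stones, which has a lower base rate.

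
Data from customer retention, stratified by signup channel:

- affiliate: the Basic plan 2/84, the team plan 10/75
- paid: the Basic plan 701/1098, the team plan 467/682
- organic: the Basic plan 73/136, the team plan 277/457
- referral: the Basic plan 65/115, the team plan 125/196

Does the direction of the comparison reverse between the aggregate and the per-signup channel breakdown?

Affiliate: the Basic plan 2/84 = 2.4%, the team plan 10/75 = 13.3% → the team plan
Paid: the Basic plan 701/1098 = 63.8%, the team plan 467/682 = 68.5% → the team plan
Organic: the Basic plan 73/136 = 53.7%, the team plan 277/457 = 60.6% → the team plan
Referral: the Basic plan 65/115 = 56.5%, the team plan 125/196 = 63.8% → the team plan
Overall: the Basic plan 841/1433 = 58.7%, the team plan 879/1410 = 62.3% → the team plan
The team plan wins overall and in every signup group — no reversal.

No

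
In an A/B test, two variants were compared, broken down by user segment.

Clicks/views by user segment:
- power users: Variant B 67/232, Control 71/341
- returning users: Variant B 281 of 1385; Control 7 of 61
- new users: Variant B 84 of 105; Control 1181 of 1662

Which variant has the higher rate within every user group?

Power users: Variant B 67/232 = 28.9%, Control 71/341 = 20.8% → Variant B
Returning users: Variant B 281/1385 = 20.3%, Control 7/61 = 11.5% → Variant B
New users: Variant B 84/105 = 80.0%, Control 1181/1662 = 71.1% → Variant B
Variant B has the higher rate in all 3 groups.

Variant B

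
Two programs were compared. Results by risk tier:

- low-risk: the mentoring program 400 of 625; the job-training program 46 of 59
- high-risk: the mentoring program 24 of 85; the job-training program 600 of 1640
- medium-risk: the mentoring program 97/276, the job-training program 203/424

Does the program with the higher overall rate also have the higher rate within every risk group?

No

Low-risk: the mentoring program 400/625 = 64.0%, the job-training program 46/59 = 78.0% → the job-training program
High-risk: the mentoring program 24/85 = 28.2%, the job-training program 600/1640 = 36.6% → the job-training program
Medium-risk: the mentoring program 97/276 = 35.1%, the job-training program 203/424 = 47.9% → the job-training program
Overall: the mentoring program 521/986 = 52.8%, the job-training program 849/2123 = 40.0% → the mentoring program
The job-training program wins each risk group but the mentoring program wins overall — the comparison reverses. The job-training program's participants skew toward high-risk, which has a lower base rate.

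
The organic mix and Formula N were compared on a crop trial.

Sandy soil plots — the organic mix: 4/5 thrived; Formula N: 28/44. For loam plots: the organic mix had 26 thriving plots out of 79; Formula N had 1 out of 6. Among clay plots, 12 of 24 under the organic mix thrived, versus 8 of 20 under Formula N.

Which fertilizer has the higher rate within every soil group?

the organic mix

Sandy soil: the organic mix 4/5 = 80.0%, Formula N 28/44 = 63.6% → the organic mix
Loam: the organic mix 26/79 = 32.9%, Formula N 1/6 = 16.7% → the organic mix
Clay: the organic mix 12/24 = 50.0%, Formula N 8/20 = 40.0% → the organic mix
The organic mix has the higher rate in all 3 groups.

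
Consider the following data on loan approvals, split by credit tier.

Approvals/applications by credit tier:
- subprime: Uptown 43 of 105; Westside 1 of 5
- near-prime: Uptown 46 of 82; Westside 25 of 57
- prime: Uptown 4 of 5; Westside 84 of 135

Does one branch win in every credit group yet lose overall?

Subprime: Uptown 43/105 = 41.0%, Westside 1/5 = 20.0% → Uptown
Near-prime: Uptown 46/82 = 56.1%, Westside 25/57 = 43.9% → Uptown
Prime: Uptown 4/5 = 80.0%, Westside 84/135 = 62.2% → Uptown
Overall: Uptown 93/192 = 48.4%, Westside 110/197 = 55.8% → Westside
Uptown wins each credit group but Westside wins overall — the comparison reverses. Uptown's applications skew toward subprime, which has a lower base rate.

Yes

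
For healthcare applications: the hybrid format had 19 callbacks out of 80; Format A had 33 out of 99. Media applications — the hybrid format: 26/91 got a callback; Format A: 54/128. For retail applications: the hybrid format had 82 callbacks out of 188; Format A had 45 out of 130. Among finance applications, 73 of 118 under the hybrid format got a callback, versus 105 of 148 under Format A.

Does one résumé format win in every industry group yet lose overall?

No

Healthcare: the hybrid format 19/80 = 23.8%, Format A 33/99 = 33.3% → Format A
Media: the hybrid format 26/91 = 28.6%, Format A 54/128 = 42.2% → Format A
Retail: the hybrid format 82/188 = 43.6%, Format A 45/130 = 34.6% → the hybrid format
Finance: the hybrid format 73/118 = 61.9%, Format A 105/148 = 70.9% → Format A
Overall: the hybrid format 200/477 = 41.9%, Format A 237/505 = 46.9% → Format A
Neither sweeps: the hybrid format wins 1 of 4 groups, Format A wins 3. Format A wins overall but not every group — no Simpson reversal.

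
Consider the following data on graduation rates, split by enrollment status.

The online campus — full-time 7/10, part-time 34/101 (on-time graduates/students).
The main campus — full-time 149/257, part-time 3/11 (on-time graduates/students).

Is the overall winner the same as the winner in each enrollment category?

Full-time: the online campus 7/10 = 70.0%, the main campus 149/257 = 58.0% → the online campus
Part-time: the online campus 34/101 = 33.7%, the main campus 3/11 = 27.3% → the online campus
Overall: the online campus 41/111 = 36.9%, the main campus 152/268 = 56.7% → the main campus
The online campus wins each enrollment group but the main campus wins overall — the comparison reverses. The online campus's students skew toward part-time, which has a lower base rate.

No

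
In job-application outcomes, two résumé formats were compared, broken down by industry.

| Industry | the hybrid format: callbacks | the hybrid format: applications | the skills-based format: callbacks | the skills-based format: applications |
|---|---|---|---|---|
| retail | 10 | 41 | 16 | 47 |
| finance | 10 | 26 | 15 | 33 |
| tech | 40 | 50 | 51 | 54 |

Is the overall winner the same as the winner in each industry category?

Yes

Retail: the hybrid format 10/41 = 24.4%, the skills-based format 16/47 = 34.0% → the skills-based format
Finance: the hybrid format 10/26 = 38.5%, the skills-based format 15/33 = 45.5% → the skills-based format
Tech: the hybrid format 40/50 = 80.0%, the skills-based format 51/54 = 94.4% → the skills-based format
Overall: the hybrid format 60/117 = 51.3%, the skills-based format 82/134 = 61.2% → the skills-based format
The skills-based format wins overall and in every industry group — no reversal.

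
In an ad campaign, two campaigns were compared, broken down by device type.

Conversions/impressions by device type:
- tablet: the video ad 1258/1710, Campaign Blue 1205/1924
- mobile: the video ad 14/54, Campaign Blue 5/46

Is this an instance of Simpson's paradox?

Tablet: the video ad 1258/1710 = 73.6%, Campaign Blue 1205/1924 = 62.6% → the video ad
Mobile: the video ad 14/54 = 25.9%, Campaign Blue 5/46 = 10.9% → the video ad
Overall: the video ad 1272/1764 = 72.1%, Campaign Blue 1210/1970 = 61.4% → the video ad
The video ad wins overall and in every device group — no reversal.

No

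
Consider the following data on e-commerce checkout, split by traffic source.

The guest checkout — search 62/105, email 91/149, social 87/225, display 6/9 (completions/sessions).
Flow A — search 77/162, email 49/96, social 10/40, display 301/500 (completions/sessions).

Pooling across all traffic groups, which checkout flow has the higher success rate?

Search: the guest checkout 62/105 = 59.0%, Flow A 77/162 = 47.5% → the guest checkout
Email: the guest checkout 91/149 = 61.1%, Flow A 49/96 = 51.0% → the guest checkout
Social: the guest checkout 87/225 = 38.7%, Flow A 10/40 = 25.0% → the guest checkout
Display: the guest checkout 6/9 = 66.7%, Flow A 301/500 = 60.2% → the guest checkout
Overall: the guest checkout 246/488 = 50.4%, Flow A 437/798 = 54.8% → Flow A
(The guest checkout wins every traffic group but Flow A wins overall — the guest checkout's sessions skew toward the low-rate social group.)

Flow A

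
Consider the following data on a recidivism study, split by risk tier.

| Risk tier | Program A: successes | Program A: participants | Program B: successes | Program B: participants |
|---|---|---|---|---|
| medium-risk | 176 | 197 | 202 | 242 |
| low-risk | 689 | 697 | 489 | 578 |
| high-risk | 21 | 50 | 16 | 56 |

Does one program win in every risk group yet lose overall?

No

Medium-risk: Program A 176/197 = 89.3%, Program B 202/242 = 83.5% → Program A
Low-risk: Program A 689/697 = 98.9%, Program B 489/578 = 84.6% → Program A
High-risk: Program A 21/50 = 42.0%, Program B 16/56 = 28.6% → Program A
Overall: Program A 886/944 = 93.9%, Program B 707/876 = 80.7% → Program A
Program A wins overall and in every risk group — no reversal.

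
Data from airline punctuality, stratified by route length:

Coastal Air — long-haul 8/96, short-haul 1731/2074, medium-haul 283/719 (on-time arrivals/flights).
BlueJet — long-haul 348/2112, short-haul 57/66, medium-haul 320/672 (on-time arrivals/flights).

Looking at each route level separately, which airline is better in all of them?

BlueJet

Long-haul: Coastal Air 8/96 = 8.3%, BlueJet 348/2112 = 16.5% → BlueJet
Short-haul: Coastal Air 1731/2074 = 83.5%, BlueJet 57/66 = 86.4% → BlueJet
Medium-haul: Coastal Air 283/719 = 39.4%, BlueJet 320/672 = 47.6% → BlueJet
BlueJet has the higher rate in all 3 groups.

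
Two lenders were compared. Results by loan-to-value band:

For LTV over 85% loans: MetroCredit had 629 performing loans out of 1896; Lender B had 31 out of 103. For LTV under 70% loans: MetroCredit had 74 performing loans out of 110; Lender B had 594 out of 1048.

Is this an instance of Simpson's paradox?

Yes

LTV over 85%: MetroCredit 629/1896 = 33.2%, Lender B 31/103 = 30.1% → MetroCredit
LTV under 70%: MetroCredit 74/110 = 67.3%, Lender B 594/1048 = 56.7% → MetroCredit
Overall: MetroCredit 703/2006 = 35.0%, Lender B 625/1151 = 54.3% → Lender B
MetroCredit wins each loan-to-value group but Lender B wins overall — the comparison reverses. MetroCredit's loans skew toward LTV over 85%, which has a lower base rate.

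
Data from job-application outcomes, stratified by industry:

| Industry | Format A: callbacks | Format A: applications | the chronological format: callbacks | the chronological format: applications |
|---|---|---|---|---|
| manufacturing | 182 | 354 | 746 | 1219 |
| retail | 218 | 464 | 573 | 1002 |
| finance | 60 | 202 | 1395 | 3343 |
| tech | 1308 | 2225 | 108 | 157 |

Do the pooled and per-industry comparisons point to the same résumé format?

No

Manufacturing: Format A 182/354 = 51.4%, the chronological format 746/1219 = 61.2% → the chronological format
Retail: Format A 218/464 = 47.0%, the chronological format 573/1002 = 57.2% → the chronological format
Finance: Format A 60/202 = 29.7%, the chronological format 1395/3343 = 41.7% → the chronological format
Tech: Format A 1308/2225 = 58.8%, the chronological format 108/157 = 68.8% → the chronological format
Overall: Format A 1768/3245 = 54.5%, the chronological format 2822/5721 = 49.3% → Format A
The chronological format wins each industry group but Format A wins overall — the comparison reverses. The chronological format's applications skew toward finance, which has a lower base rate.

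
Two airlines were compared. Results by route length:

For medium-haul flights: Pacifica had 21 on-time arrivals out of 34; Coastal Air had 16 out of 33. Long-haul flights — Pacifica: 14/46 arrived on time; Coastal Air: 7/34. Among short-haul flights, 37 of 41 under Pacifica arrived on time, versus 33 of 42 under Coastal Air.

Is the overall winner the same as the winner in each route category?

Yes

Medium-haul: Pacifica 21/34 = 61.8%, Coastal Air 16/33 = 48.5% → Pacifica
Long-haul: Pacifica 14/46 = 30.4%, Coastal Air 7/34 = 20.6% → Pacifica
Short-haul: Pacifica 37/41 = 90.2%, Coastal Air 33/42 = 78.6% → Pacifica
Overall: Pacifica 72/121 = 59.5%, Coastal Air 56/109 = 51.4% → Pacifica
Pacifica wins overall and in every route group — no reversal.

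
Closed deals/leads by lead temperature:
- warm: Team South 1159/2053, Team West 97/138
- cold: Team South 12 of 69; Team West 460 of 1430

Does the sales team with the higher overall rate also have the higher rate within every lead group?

Warm: Team South 1159/2053 = 56.5%, Team West 97/138 = 70.3% → Team West
Cold: Team South 12/69 = 17.4%, Team West 460/1430 = 32.2% → Team West
Overall: Team South 1171/2122 = 55.2%, Team West 557/1568 = 35.5% → Team South
Team West wins each lead group but Team South wins overall — the comparison reverses. Team West's leads skew toward cold, which has a lower base rate.

No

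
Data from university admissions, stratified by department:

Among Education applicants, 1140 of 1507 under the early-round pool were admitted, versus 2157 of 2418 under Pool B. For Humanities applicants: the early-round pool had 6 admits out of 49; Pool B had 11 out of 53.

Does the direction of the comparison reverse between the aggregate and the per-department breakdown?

No

Education: the early-round pool 1140/1507 = 75.6%, Pool B 2157/2418 = 89.2% → Pool B
Humanities: the early-round pool 6/49 = 12.2%, Pool B 11/53 = 20.8% → Pool B
Overall: the early-round pool 1146/1556 = 73.7%, Pool B 2168/2471 = 87.7% → Pool B
Pool B wins overall and in every department group — no reversal.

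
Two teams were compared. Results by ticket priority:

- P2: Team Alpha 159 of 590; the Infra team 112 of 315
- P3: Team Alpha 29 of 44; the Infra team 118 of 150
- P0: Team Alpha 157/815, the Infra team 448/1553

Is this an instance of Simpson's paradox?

P2: Team Alpha 159/590 = 26.9%, the Infra team 112/315 = 35.6% → the Infra team
P3: Team Alpha 29/44 = 65.9%, the Infra team 118/150 = 78.7% → the Infra team
P0: Team Alpha 157/815 = 19.3%, the Infra team 448/1553 = 28.8% → the Infra team
Overall: Team Alpha 345/1449 = 23.8%, the Infra team 678/2018 = 33.6% → the Infra team
The Infra team wins overall and in every ticket group — no reversal.

No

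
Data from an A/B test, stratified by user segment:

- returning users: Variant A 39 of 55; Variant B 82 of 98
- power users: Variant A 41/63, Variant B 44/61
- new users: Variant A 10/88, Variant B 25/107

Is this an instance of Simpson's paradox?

Returning users: Variant A 39/55 = 70.9%, Variant B 82/98 = 83.7% → Variant B
Power users: Variant A 41/63 = 65.1%, Variant B 44/61 = 72.1% → Variant B
New users: Variant A 10/88 = 11.4%, Variant B 25/107 = 23.4% → Variant B
Overall: Variant A 90/206 = 43.7%, Variant B 151/266 = 56.8% → Variant B
Variant B wins overall and in every user group — no reversal.

No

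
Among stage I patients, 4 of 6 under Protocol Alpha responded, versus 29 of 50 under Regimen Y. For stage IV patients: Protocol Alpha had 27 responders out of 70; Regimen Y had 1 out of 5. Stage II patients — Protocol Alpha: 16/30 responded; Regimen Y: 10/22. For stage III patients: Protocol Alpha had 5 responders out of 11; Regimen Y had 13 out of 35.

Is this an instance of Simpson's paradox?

Stage I: Protocol Alpha 4/6 = 66.7%, Regimen Y 29/50 = 58.0% → Protocol Alpha
Stage IV: Protocol Alpha 27/70 = 38.6%, Regimen Y 1/5 = 20.0% → Protocol Alpha
Stage II: Protocol Alpha 16/30 = 53.3%, Regimen Y 10/22 = 45.5% → Protocol Alpha
Stage III: Protocol Alpha 5/11 = 45.5%, Regimen Y 13/35 = 37.1% → Protocol Alpha
Overall: Protocol Alpha 52/117 = 44.4%, Regimen Y 53/112 = 47.3% → Regimen Y
Protocol Alpha wins each disease group but Regimen Y wins overall — the comparison reverses. Protocol Alpha's patients skew toward stage IV, which has a lower base rate.

Yes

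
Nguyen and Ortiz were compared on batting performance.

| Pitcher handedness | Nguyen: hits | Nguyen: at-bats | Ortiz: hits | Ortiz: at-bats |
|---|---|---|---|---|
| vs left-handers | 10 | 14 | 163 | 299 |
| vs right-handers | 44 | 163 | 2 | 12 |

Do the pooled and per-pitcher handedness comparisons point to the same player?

Vs left-handers: Nguyen 10/14 = 71.4%, Ortiz 163/299 = 54.5% → Nguyen
Vs right-handers: Nguyen 44/163 = 27.0%, Ortiz 2/12 = 16.7% → Nguyen
Overall: Nguyen 54/177 = 30.5%, Ortiz 165/311 = 53.1% → Ortiz
Nguyen wins each pitcher group but Ortiz wins overall — the comparison reverses. Nguyen's at-bats skew toward vs right-handers, which has a lower base rate.

No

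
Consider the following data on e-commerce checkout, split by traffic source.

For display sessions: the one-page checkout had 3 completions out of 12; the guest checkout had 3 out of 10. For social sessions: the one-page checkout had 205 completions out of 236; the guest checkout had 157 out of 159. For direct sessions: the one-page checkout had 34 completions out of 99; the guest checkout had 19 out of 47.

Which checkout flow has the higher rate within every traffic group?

the guest checkout

Display: the one-page checkout 3/12 = 25.0%, the guest checkout 3/10 = 30.0% → the guest checkout
Social: the one-page checkout 205/236 = 86.9%, the guest checkout 157/159 = 98.7% → the guest checkout
Direct: the one-page checkout 34/99 = 34.3%, the guest checkout 19/47 = 40.4% → the guest checkout
The guest checkout has the higher rate in all 3 groups.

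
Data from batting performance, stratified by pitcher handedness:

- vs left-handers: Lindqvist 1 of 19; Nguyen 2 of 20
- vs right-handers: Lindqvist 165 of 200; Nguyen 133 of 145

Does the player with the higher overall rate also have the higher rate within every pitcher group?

Yes

Vs left-handers: Lindqvist 1/19 = 5.3%, Nguyen 2/20 = 10.0% → Nguyen
Vs right-handers: Lindqvist 165/200 = 82.5%, Nguyen 133/145 = 91.7% → Nguyen
Overall: Lindqvist 166/219 = 75.8%, Nguyen 135/165 = 81.8% → Nguyen
Nguyen wins overall and in every pitcher group — no reversal.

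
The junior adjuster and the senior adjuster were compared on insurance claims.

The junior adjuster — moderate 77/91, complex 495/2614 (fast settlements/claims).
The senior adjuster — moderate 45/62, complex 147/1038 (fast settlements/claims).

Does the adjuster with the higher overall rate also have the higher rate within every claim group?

Moderate: the junior adjuster 77/91 = 84.6%, the senior adjuster 45/62 = 72.6% → the junior adjuster
Complex: the junior adjuster 495/2614 = 18.9%, the senior adjuster 147/1038 = 14.2% → the junior adjuster
Overall: the junior adjuster 572/2705 = 21.1%, the senior adjuster 192/1100 = 17.5% → the junior adjuster
The junior adjuster wins overall and in every claim group — no reversal.

Yes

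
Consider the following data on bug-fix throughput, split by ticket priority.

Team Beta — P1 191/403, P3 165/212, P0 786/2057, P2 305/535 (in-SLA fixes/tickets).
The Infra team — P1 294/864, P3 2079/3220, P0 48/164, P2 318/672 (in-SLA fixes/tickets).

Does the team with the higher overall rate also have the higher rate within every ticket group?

No

P1: Team Beta 191/403 = 47.4%, the Infra team 294/864 = 34.0% → Team Beta
P3: Team Beta 165/212 = 77.8%, the Infra team 2079/3220 = 64.6% → Team Beta
P0: Team Beta 786/2057 = 38.2%, the Infra team 48/164 = 29.3% → Team Beta
P2: Team Beta 305/535 = 57.0%, the Infra team 318/672 = 47.3% → Team Beta
Overall: Team Beta 1447/3207 = 45.1%, the Infra team 2739/4920 = 55.7% → the Infra team
Team Beta wins each ticket group but the Infra team wins overall — the comparison reverses. Team Beta's tickets skew toward P0, which has a lower base rate.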